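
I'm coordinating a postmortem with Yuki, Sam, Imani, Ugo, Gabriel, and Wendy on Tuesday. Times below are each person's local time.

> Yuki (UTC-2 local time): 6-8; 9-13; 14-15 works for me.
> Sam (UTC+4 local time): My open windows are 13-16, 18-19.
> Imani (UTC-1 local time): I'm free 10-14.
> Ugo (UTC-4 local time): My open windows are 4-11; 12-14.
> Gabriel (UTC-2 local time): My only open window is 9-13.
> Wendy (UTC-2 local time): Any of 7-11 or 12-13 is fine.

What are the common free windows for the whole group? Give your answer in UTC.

Yuki in UTC: 08:00-10:00, 11:00-15:00, 16:00-17:00 (add 2h to convert from UTC-2).
Sam in UTC: 09:00-12:00, 14:00-15:00 (subtract 4h to convert from UTC+4).
Imani in UTC: 11:00-15:00 (add 1h to convert from UTC-1).
Ugo in UTC: 08:00-15:00, 16:00-18:00 (add 4h to convert from UTC-4).
Gabriel in UTC: 11:00-15:00 (add 2h to convert from UTC-2).
Wendy in UTC: 09:00-13:00, 14:00-15:00 (add 2h to convert from UTC-2).
Yuki ∩ Sam: 09:00-10:00, 11:00-12:00, 14:00-15:00.
Yuki ∩ Sam ∩ Imani: 11:00-12:00, 14:00-15:00.
Yuki ∩ Sam ∩ Imani ∩ Ugo: 11:00-12:00, 14:00-15:00.
Yuki ∩ Sam ∩ Imani ∩ Ugo ∩ Gabriel: 11:00-12:00, 14:00-15:00.
Yuki ∩ Sam ∩ Imani ∩ Ugo ∩ Gabriel ∩ Wendy: 11:00-12:00, 14:00-15:00.

11:00-12:00, 14:00-15:00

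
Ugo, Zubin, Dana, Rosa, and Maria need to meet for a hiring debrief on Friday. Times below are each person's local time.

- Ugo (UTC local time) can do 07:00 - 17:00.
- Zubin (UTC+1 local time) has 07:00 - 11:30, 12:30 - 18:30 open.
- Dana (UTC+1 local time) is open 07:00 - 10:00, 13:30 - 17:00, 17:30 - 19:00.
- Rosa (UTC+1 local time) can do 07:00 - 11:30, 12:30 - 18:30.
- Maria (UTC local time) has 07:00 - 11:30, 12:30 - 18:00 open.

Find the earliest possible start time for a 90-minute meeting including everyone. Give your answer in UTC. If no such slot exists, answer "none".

07:00

Ugo in UTC: 07:00-17:00.
Zubin in UTC: 06:00-10:30, 11:30-17:30 (subtract 1h to convert from UTC+1).
Dana in UTC: 06:00-09:00, 12:30-16:00, 16:30-18:00 (subtract 1h to convert from UTC+1).
Rosa in UTC: 06:00-10:30, 11:30-17:30 (subtract 1h to convert from UTC+1).
Maria in UTC: 07:00-11:30, 12:30-18:00.
Ugo ∩ Zubin: 07:00-10:30, 11:30-17:00.
Ugo ∩ Zubin ∩ Dana: 07:00-09:00, 12:30-16:00, 16:30-17:00.
Ugo ∩ Zubin ∩ Dana ∩ Rosa: 07:00-09:00, 12:30-16:00, 16:30-17:00.
Ugo ∩ Zubin ∩ Dana ∩ Rosa ∩ Maria: 07:00-09:00, 12:30-16:00, 16:30-17:00.
The first common window of at least 90 minutes is 07:00-09:00, so the earliest start is 07:00.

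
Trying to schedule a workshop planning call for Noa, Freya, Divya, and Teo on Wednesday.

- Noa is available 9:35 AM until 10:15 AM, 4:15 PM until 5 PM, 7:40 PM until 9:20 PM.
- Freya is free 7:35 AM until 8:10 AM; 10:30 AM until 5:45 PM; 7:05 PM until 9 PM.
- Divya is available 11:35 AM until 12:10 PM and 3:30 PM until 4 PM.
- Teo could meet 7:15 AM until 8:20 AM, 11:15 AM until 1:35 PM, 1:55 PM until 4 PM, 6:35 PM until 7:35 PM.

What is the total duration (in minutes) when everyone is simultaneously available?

Noa ∩ Freya: 16:15-17:00, 19:40-21:00.
Noa ∩ Freya ∩ Divya: ∅.
Noa ∩ Freya ∩ Divya ∩ Teo: ∅.
There is no time when everyone is free.
There is no common window, so the total is 0 minutes.

0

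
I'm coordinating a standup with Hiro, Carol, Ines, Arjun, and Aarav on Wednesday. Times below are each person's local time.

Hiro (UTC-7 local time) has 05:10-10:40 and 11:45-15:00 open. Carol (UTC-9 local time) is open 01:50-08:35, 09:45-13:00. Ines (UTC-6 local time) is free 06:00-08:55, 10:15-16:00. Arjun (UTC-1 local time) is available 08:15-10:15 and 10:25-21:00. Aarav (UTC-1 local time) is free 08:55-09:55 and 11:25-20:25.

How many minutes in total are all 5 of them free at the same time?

Hiro in UTC: 12:10-17:40, 18:45-22:00 (add 7h to convert from UTC-7).
Carol in UTC: 10:50-17:35, 18:45-22:00 (add 9h to convert from UTC-9).
Ines in UTC: 12:00-14:55, 16:15-22:00 (add 6h to convert from UTC-6).
Arjun in UTC: 09:15-11:15, 11:25-22:00 (add 1h to convert from UTC-1).
Aarav in UTC: 09:55-10:55, 12:25-21:25 (add 1h to convert from UTC-1).
Hiro ∩ Carol: 12:10-17:35, 18:45-22:00.
Hiro ∩ Carol ∩ Ines: 12:10-14:55, 16:15-17:35, 18:45-22:00.
Hiro ∩ Carol ∩ Ines ∩ Arjun: 12:10-14:55, 16:15-17:35, 18:45-22:00.
Hiro ∩ Carol ∩ Ines ∩ Arjun ∩ Aarav: 12:25-14:55, 16:15-17:35, 18:45-21:25.
Summing the common windows: 150 + 80 + 160 = 390 minutes.

390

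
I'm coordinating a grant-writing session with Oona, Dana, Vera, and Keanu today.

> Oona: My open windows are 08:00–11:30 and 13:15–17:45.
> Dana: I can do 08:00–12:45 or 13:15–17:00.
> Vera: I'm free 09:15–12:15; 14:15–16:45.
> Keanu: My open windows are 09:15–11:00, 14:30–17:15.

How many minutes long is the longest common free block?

135

Oona ∩ Dana: 08:00-11:30, 13:15-17:00.
Oona ∩ Dana ∩ Vera: 09:15-11:30, 14:15-16:45.
Oona ∩ Dana ∩ Vera ∩ Keanu: 09:15-11:00, 14:30-16:45.
The longest is 14:30-16:45 at 135 minutes.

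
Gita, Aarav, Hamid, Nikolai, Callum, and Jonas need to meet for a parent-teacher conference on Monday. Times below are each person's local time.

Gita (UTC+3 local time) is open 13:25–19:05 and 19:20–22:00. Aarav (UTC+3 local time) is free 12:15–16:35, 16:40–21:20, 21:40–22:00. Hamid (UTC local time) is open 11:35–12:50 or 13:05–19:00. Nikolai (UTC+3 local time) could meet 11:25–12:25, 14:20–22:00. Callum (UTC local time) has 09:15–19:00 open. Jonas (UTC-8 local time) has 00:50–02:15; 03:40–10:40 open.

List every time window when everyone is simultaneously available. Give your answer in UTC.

11:40-12:50, 13:05-13:35, 13:40-16:05, 16:20-18:20

Gita in UTC: 10:25-16:05, 16:20-19:00 (subtract 3h to convert from UTC+3).
Aarav in UTC: 09:15-13:35, 13:40-18:20, 18:40-19:00 (subtract 3h to convert from UTC+3).
Hamid in UTC: 11:35-12:50, 13:05-19:00.
Nikolai in UTC: 08:25-09:25, 11:20-19:00 (subtract 3h to convert from UTC+3).
Callum in UTC: 09:15-19:00.
Jonas in UTC: 08:50-10:15, 11:40-18:40 (add 8h to convert from UTC-8).
Gita ∩ Aarav: 10:25-13:35, 13:40-16:05, 16:20-18:20, 18:40-19:00.
Gita ∩ Aarav ∩ Hamid: 11:35-12:50, 13:05-13:35, 13:40-16:05, 16:20-18:20, 18:40-19:00.
Gita ∩ Aarav ∩ Hamid ∩ Nikolai: 11:35-12:50, 13:05-13:35, 13:40-16:05, 16:20-18:20, 18:40-19:00.
Gita ∩ Aarav ∩ Hamid ∩ Nikolai ∩ Callum: 11:35-12:50, 13:05-13:35, 13:40-16:05, 16:20-18:20, 18:40-19:00.
Gita ∩ Aarav ∩ Hamid ∩ Nikolai ∩ Callum ∩ Jonas: 11:40-12:50, 13:05-13:35, 13:40-16:05, 16:20-18:20.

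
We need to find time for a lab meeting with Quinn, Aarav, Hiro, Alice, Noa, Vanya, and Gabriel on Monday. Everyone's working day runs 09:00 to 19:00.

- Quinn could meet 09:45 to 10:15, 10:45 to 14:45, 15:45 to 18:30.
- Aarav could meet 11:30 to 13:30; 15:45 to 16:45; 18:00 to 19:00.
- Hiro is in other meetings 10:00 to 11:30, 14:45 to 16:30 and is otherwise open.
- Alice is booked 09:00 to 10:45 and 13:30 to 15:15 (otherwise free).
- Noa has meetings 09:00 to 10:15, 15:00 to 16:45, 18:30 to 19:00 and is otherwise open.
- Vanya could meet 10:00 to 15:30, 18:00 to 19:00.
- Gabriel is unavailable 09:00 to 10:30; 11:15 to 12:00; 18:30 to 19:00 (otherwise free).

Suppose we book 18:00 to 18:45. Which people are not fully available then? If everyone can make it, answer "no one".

Gabriel, Noa, Quinn

Quinn free: 09:45-10:15, 10:45-14:45, 15:45-18:30.
Aarav free: 11:30-13:30, 15:45-16:45, 18:00-19:00.
Hiro free: 09:00-10:00, 11:30-14:45, 16:30-19:00 (invert busy blocks within the working day).
Alice free: 10:45-13:30, 15:15-19:00 (invert busy blocks within the working day).
Noa free: 10:15-15:00, 16:45-18:30 (invert busy blocks within the working day).
Vanya free: 10:00-15:30, 18:00-19:00.
Gabriel free: 10:30-11:15, 12:00-18:30 (invert busy blocks within the working day).
Quinn: not fully free for 18:00-18:45. Aarav: free for 18:00-18:45. Hiro: free for 18:00-18:45. Alice: free for 18:00-18:45. Noa: not fully free for 18:00-18:45. Vanya: free for 18:00-18:45. Gabriel: not fully free for 18:00-18:45.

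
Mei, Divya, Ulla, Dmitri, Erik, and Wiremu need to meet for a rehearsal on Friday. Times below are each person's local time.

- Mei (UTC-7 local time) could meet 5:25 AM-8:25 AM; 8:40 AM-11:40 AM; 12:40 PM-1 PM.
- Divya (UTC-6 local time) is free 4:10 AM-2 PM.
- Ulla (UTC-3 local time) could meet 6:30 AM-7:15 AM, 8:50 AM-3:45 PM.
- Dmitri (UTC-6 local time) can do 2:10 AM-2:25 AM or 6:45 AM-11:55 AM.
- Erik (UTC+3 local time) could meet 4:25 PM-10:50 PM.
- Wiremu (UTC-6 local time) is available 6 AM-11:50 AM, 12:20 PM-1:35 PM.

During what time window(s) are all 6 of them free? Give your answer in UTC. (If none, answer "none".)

Mei in UTC: 12:25-15:25, 15:40-18:40, 19:40-20:00 (add 7h to convert from UTC-7).
Divya in UTC: 10:10-20:00 (add 6h to convert from UTC-6).
Ulla in UTC: 09:30-10:15, 11:50-18:45 (add 3h to convert from UTC-3).
Dmitri in UTC: 08:10-08:25, 12:45-17:55 (add 6h to convert from UTC-6).
Erik in UTC: 13:25-19:50 (subtract 3h to convert from UTC+3).
Wiremu in UTC: 12:00-17:50, 18:20-19:35 (add 6h to convert from UTC-6).
Mei ∩ Divya: 12:25-15:25, 15:40-18:40, 19:40-20:00.
Mei ∩ Divya ∩ Ulla: 12:25-15:25, 15:40-18:40.
Mei ∩ Divya ∩ Ulla ∩ Dmitri: 12:45-15:25, 15:40-17:55.
Mei ∩ Divya ∩ Ulla ∩ Dmitri ∩ Erik: 13:25-15:25, 15:40-17:55.
Mei ∩ Divya ∩ Ulla ∩ Dmitri ∩ Erik ∩ Wiremu: 13:25-15:25, 15:40-17:50.

13:25-15:25, 15:40-17:50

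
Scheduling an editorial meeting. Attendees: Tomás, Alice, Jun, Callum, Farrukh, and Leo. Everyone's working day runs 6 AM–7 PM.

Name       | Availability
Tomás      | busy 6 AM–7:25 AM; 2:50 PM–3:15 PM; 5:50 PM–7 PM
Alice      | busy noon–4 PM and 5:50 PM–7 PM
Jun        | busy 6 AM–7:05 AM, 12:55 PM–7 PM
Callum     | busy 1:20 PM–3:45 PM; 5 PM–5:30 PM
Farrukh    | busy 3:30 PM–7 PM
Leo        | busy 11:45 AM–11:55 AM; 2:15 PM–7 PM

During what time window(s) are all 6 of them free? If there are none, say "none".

Tomás free: 07:25-14:50, 15:15-17:50 (invert busy blocks within the working day).
Alice free: 06:00-12:00, 16:00-17:50 (invert busy blocks within the working day).
Jun free: 07:05-12:55 (invert busy blocks within the working day).
Callum free: 06:00-13:20, 15:45-17:00, 17:30-19:00 (invert busy blocks within the working day).
Farrukh free: 06:00-15:30 (invert busy blocks within the working day).
Leo free: 06:00-11:45, 11:55-14:15 (invert busy blocks within the working day).
Tomás ∩ Alice: 07:25-12:00, 16:00-17:50.
Tomás ∩ Alice ∩ Jun: 07:25-12:00.
Tomás ∩ Alice ∩ Jun ∩ Callum: 07:25-12:00.
Tomás ∩ Alice ∩ Jun ∩ Callum ∩ Farrukh: 07:25-12:00.
Tomás ∩ Alice ∩ Jun ∩ Callum ∩ Farrukh ∩ Leo: 07:25-11:45, 11:55-12:00.

07:25-11:45, 11:55-12:00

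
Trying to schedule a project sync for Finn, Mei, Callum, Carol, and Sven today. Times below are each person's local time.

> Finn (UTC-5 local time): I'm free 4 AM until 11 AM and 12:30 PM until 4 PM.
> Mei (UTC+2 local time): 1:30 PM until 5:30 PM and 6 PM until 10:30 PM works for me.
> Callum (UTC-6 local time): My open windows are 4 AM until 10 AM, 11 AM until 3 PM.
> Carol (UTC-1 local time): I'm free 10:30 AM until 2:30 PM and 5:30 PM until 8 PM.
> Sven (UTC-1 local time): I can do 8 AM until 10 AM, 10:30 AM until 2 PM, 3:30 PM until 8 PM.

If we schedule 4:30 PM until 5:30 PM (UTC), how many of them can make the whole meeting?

Finn in UTC: 09:00-16:00, 17:30-21:00 (add 5h to convert from UTC-5).
Mei in UTC: 11:30-15:30, 16:00-20:30 (subtract 2h to convert from UTC+2).
Callum in UTC: 10:00-16:00, 17:00-21:00 (add 6h to convert from UTC-6).
Carol in UTC: 11:30-15:30, 18:30-21:00 (add 1h to convert from UTC-1).
Sven in UTC: 09:00-11:00, 11:30-15:00, 16:30-21:00 (add 1h to convert from UTC-1).
Mei and Sven can make the full 16:30-17:30 slot — that's 2.

2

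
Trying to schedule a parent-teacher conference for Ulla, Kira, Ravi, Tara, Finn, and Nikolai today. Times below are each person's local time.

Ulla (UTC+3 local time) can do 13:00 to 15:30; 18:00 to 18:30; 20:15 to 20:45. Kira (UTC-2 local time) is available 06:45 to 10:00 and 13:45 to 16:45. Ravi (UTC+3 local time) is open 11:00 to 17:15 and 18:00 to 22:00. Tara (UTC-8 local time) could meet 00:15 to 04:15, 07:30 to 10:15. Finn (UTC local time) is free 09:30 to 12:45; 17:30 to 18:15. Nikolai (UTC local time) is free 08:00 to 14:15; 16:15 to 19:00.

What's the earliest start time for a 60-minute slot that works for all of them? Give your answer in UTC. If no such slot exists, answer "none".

10:00

Ulla in UTC: 10:00-12:30, 15:00-15:30, 17:15-17:45 (subtract 3h to convert from UTC+3).
Kira in UTC: 08:45-12:00, 15:45-18:45 (add 2h to convert from UTC-2).
Ravi in UTC: 08:00-14:15, 15:00-19:00 (subtract 3h to convert from UTC+3).
Tara in UTC: 08:15-12:15, 15:30-18:15 (add 8h to convert from UTC-8).
Finn in UTC: 09:30-12:45, 17:30-18:15.
Nikolai in UTC: 08:00-14:15, 16:15-19:00.
Ulla ∩ Kira: 10:00-12:00, 17:15-17:45.
Ulla ∩ Kira ∩ Ravi: 10:00-12:00, 17:15-17:45.
Ulla ∩ Kira ∩ Ravi ∩ Tara: 10:00-12:00, 17:15-17:45.
Ulla ∩ Kira ∩ Ravi ∩ Tara ∩ Finn: 10:00-12:00, 17:30-17:45.
Ulla ∩ Kira ∩ Ravi ∩ Tara ∩ Finn ∩ Nikolai: 10:00-12:00, 17:30-17:45.
The first common window of at least 60 minutes is 10:00-12:00, so the earliest start is 10:00.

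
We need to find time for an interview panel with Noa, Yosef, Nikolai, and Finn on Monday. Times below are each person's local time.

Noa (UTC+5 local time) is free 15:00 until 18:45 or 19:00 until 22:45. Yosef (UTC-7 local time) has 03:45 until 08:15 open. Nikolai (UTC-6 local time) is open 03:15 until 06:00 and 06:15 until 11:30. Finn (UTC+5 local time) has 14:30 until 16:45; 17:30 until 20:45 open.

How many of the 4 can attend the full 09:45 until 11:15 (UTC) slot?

Noa in UTC: 10:00-13:45, 14:00-17:45 (subtract 5h to convert from UTC+5).
Yosef in UTC: 10:45-15:15 (add 7h to convert from UTC-7).
Nikolai in UTC: 09:15-12:00, 12:15-17:30 (add 6h to convert from UTC-6).
Finn in UTC: 09:30-11:45, 12:30-15:45 (subtract 5h to convert from UTC+5).
Nikolai and Finn can make the full 09:45-11:15 slot — that's 2.

2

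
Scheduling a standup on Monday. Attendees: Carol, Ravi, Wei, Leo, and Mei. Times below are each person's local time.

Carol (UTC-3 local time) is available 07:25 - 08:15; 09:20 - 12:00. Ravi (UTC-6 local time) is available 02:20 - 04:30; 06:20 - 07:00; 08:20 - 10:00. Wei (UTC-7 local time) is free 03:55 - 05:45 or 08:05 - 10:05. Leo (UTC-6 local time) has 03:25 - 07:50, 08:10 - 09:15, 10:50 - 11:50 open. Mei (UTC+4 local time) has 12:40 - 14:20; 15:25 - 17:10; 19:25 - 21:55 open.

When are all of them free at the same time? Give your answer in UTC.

Carol in UTC: 10:25-11:15, 12:20-15:00 (add 3h to convert from UTC-3).
Ravi in UTC: 08:20-10:30, 12:20-13:00, 14:20-16:00 (add 6h to convert from UTC-6).
Wei in UTC: 10:55-12:45, 15:05-17:05 (add 7h to convert from UTC-7).
Leo in UTC: 09:25-13:50, 14:10-15:15, 16:50-17:50 (add 6h to convert from UTC-6).
Mei in UTC: 08:40-10:20, 11:25-13:10, 15:25-17:55 (subtract 4h to convert from UTC+4).
Carol ∩ Ravi: 10:25-10:30, 12:20-13:00, 14:20-15:00.
Carol ∩ Ravi ∩ Wei: 12:20-12:45.
Carol ∩ Ravi ∩ Wei ∩ Leo: 12:20-12:45.
Carol ∩ Ravi ∩ Wei ∩ Leo ∩ Mei: 12:20-12:45.

12:20-12:45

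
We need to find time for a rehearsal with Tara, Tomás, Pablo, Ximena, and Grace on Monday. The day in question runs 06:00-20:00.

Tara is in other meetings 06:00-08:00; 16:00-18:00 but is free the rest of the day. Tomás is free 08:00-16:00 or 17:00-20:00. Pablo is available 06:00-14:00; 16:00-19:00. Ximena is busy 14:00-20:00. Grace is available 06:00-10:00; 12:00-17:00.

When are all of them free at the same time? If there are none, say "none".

Tara free: 08:00-16:00, 18:00-20:00 (invert busy blocks within the working day).
Tomás free: 08:00-16:00, 17:00-20:00.
Pablo free: 06:00-14:00, 16:00-19:00.
Ximena free: 06:00-14:00 (invert busy blocks within the working day).
Grace free: 06:00-10:00, 12:00-17:00.
Tara ∩ Tomás: 08:00-16:00, 18:00-20:00.
Tara ∩ Tomás ∩ Pablo: 08:00-14:00, 18:00-19:00.
Tara ∩ Tomás ∩ Pablo ∩ Ximena: 08:00-14:00.
Tara ∩ Tomás ∩ Pablo ∩ Ximena ∩ Grace: 08:00-10:00, 12:00-14:00.

08:00-10:00, 12:00-14:00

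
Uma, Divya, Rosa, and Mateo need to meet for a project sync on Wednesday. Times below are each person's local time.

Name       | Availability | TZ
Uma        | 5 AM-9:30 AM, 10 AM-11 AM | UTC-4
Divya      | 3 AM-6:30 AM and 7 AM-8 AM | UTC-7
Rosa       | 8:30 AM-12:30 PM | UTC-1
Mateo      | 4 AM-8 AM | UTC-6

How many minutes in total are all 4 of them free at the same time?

210

Uma in UTC: 09:00-13:30, 14:00-15:00 (add 4h to convert from UTC-4).
Divya in UTC: 10:00-13:30, 14:00-15:00 (add 7h to convert from UTC-7).
Rosa in UTC: 09:30-13:30 (add 1h to convert from UTC-1).
Mateo in UTC: 10:00-14:00 (add 6h to convert from UTC-6).
Uma ∩ Divya: 10:00-13:30, 14:00-15:00.
Uma ∩ Divya ∩ Rosa: 10:00-13:30.
Uma ∩ Divya ∩ Rosa ∩ Mateo: 10:00-13:30.
That's a single block of 210 minutes.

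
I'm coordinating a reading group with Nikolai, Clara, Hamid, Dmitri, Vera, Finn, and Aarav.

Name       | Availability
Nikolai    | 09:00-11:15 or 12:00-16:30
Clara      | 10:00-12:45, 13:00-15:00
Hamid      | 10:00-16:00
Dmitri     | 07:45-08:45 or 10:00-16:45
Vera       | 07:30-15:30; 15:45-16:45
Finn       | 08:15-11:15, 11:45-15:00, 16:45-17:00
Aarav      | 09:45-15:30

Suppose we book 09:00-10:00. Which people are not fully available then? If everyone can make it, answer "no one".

Aarav, Clara, Dmitri, Hamid

Nikolai: free for 09:00-10:00. Clara: not fully free for 09:00-10:00. Hamid: not fully free for 09:00-10:00. Dmitri: not fully free for 09:00-10:00. Vera: free for 09:00-10:00. Finn: free for 09:00-10:00. Aarav: not fully free for 09:00-10:00.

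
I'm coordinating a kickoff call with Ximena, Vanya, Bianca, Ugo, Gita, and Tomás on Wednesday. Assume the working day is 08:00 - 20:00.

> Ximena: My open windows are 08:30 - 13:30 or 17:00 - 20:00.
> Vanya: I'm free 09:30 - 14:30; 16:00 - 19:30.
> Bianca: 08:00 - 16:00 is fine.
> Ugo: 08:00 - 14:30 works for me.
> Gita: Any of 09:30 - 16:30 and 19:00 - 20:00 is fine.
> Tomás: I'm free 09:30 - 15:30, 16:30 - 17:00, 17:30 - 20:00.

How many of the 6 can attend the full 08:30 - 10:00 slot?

3

Ximena, Bianca, and Ugo can make the full 08:30-10:00 slot — that's 3.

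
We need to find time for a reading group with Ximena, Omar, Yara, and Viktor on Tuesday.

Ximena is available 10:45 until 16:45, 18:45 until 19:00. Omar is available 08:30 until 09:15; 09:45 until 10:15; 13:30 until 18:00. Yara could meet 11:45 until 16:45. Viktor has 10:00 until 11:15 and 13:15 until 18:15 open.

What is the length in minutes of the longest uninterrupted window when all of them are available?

Ximena ∩ Omar: 13:30-16:45.
Ximena ∩ Omar ∩ Yara: 13:30-16:45.
Ximena ∩ Omar ∩ Yara ∩ Viktor: 13:30-16:45.
The longest is 13:30-16:45 at 195 minutes.

195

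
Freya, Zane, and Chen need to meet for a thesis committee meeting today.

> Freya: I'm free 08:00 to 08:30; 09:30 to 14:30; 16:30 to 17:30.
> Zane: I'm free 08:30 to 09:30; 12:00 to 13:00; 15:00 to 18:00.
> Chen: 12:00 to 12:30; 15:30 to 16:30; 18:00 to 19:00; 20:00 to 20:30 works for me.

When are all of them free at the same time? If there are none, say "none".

12:00-12:30

Freya ∩ Zane: 12:00-13:00, 16:30-17:30.
Freya ∩ Zane ∩ Chen: 12:00-12:30.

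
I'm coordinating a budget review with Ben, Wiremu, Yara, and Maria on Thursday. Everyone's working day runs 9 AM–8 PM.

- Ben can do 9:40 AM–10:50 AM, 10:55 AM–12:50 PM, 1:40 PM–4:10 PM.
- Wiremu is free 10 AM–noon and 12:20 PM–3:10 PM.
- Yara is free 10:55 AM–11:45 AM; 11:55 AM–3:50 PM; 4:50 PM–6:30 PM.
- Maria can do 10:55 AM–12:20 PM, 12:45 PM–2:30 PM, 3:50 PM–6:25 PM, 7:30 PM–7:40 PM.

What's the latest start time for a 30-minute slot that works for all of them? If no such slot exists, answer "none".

Ben ∩ Wiremu: 10:00-10:50, 10:55-12:00, 12:20-12:50, 13:40-15:10.
Ben ∩ Wiremu ∩ Yara: 10:55-11:45, 11:55-12:00, 12:20-12:50, 13:40-15:10.
Ben ∩ Wiremu ∩ Yara ∩ Maria: 10:55-11:45, 11:55-12:00, 12:45-12:50, 13:40-14:30.
The last common window of at least 30 minutes is 13:40-14:30; a 30-minute meeting can start as late as 14:00 and still end by 14:30.

14:00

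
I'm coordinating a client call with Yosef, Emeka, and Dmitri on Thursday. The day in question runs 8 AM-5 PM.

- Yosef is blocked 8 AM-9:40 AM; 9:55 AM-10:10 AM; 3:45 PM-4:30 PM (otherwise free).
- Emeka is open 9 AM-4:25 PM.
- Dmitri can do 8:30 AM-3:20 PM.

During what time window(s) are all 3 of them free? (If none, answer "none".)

09:40-09:55, 10:10-15:20

Yosef free: 09:40-09:55, 10:10-15:45, 16:30-17:00 (invert busy blocks within the working day).
Emeka free: 09:00-16:25.
Dmitri free: 08:30-15:20.
Yosef ∩ Emeka: 09:40-09:55, 10:10-15:45.
Yosef ∩ Emeka ∩ Dmitri: 09:40-09:55, 10:10-15:20.
So the common availability across everyone is 09:40-09:55, 10:10-15:20.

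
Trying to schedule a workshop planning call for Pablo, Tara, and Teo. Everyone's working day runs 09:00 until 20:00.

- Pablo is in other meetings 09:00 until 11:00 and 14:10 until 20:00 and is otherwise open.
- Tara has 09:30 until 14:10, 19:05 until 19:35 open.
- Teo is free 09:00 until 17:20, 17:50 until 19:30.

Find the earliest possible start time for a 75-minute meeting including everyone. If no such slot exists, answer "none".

Pablo free: 11:00-14:10 (invert busy blocks within the working day).
Tara free: 09:30-14:10, 19:05-19:35.
Teo free: 09:00-17:20, 17:50-19:30.
Pablo ∩ Tara: 11:00-14:10.
Pablo ∩ Tara ∩ Teo: 11:00-14:10.
The first common window of at least 75 minutes is 11:00-14:10, so the earliest start is 11:00.

11:00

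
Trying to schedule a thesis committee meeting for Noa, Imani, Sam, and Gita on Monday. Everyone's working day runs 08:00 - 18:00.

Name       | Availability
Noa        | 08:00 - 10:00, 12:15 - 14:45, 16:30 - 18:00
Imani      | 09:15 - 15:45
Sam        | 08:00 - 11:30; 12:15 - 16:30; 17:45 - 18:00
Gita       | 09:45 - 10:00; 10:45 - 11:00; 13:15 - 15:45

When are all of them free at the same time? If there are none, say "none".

Noa ∩ Imani: 09:15-10:00, 12:15-14:45.
Noa ∩ Imani ∩ Sam: 09:15-10:00, 12:15-14:45.
Noa ∩ Imani ∩ Sam ∩ Gita: 09:45-10:00, 13:15-14:45.
Those are the intersection windows.

09:45-10:00, 13:15-14:45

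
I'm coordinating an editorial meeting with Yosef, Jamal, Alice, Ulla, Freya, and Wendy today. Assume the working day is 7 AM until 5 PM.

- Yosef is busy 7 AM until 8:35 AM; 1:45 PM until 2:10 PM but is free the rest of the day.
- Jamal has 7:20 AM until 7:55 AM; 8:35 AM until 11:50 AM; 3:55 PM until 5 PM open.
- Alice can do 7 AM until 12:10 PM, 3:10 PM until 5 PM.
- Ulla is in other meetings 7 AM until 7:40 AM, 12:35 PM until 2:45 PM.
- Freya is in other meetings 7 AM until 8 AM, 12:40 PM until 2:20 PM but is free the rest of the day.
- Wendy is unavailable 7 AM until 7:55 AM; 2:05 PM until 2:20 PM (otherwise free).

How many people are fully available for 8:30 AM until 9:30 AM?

Yosef free: 08:35-13:45, 14:10-17:00 (invert busy blocks within the working day).
Jamal free: 07:20-07:55, 08:35-11:50, 15:55-17:00.
Alice free: 07:00-12:10, 15:10-17:00.
Ulla free: 07:40-12:35, 14:45-17:00 (invert busy blocks within the working day).
Freya free: 08:00-12:40, 14:20-17:00 (invert busy blocks within the working day).
Wendy free: 07:55-14:05, 14:20-17:00 (invert busy blocks within the working day).
Alice, Ulla, Freya, and Wendy can make the full 08:30-09:30 slot — that's 4.

4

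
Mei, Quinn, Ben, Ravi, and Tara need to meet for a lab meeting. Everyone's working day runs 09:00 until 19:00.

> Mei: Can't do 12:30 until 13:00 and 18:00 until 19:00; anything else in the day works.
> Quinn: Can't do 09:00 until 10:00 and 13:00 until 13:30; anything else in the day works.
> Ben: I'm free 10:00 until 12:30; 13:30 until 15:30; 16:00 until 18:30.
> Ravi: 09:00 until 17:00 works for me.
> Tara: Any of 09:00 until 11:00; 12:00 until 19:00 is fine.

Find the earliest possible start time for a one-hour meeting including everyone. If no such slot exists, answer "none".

10:00

Mei free: 09:00-12:30, 13:00-18:00 (invert busy blocks within the working day).
Quinn free: 10:00-13:00, 13:30-19:00 (invert busy blocks within the working day).
Ben free: 10:00-12:30, 13:30-15:30, 16:00-18:30.
Ravi free: 09:00-17:00.
Tara free: 09:00-11:00, 12:00-19:00.
Mei ∩ Quinn: 10:00-12:30, 13:30-18:00.
Mei ∩ Quinn ∩ Ben: 10:00-12:30, 13:30-15:30, 16:00-18:00.
Mei ∩ Quinn ∩ Ben ∩ Ravi: 10:00-12:30, 13:30-15:30, 16:00-17:00.
Mei ∩ Quinn ∩ Ben ∩ Ravi ∩ Tara: 10:00-11:00, 12:00-12:30, 13:30-15:30, 16:00-17:00.
The first common window of at least 60 minutes is 10:00-11:00, so the earliest start is 10:00.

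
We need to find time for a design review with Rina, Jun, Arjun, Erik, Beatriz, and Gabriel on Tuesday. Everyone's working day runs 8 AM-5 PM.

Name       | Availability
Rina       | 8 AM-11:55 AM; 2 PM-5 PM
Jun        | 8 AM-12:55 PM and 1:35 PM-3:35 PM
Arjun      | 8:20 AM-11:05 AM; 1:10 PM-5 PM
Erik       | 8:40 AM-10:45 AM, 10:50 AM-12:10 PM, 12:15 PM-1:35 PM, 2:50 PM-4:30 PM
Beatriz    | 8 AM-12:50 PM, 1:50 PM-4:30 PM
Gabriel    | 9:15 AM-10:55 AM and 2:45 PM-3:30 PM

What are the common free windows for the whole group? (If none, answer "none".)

Rina ∩ Jun: 08:00-11:55, 14:00-15:35.
Rina ∩ Jun ∩ Arjun: 08:20-11:05, 14:00-15:35.
Rina ∩ Jun ∩ Arjun ∩ Erik: 08:40-10:45, 10:50-11:05, 14:50-15:35.
Rina ∩ Jun ∩ Arjun ∩ Erik ∩ Beatriz: 08:40-10:45, 10:50-11:05, 14:50-15:35.
Rina ∩ Jun ∩ Arjun ∩ Erik ∩ Beatriz ∩ Gabriel: 09:15-10:45, 10:50-10:55, 14:50-15:30.

09:15-10:45, 10:50-10:55, 14:50-15:30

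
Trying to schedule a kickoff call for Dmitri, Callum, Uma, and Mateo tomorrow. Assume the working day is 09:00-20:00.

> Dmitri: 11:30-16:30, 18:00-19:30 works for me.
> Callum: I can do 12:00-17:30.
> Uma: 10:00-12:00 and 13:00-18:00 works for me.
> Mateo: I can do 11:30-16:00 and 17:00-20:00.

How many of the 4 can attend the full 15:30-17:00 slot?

Callum and Uma can make the full 15:30-17:00 slot — that's 2.

2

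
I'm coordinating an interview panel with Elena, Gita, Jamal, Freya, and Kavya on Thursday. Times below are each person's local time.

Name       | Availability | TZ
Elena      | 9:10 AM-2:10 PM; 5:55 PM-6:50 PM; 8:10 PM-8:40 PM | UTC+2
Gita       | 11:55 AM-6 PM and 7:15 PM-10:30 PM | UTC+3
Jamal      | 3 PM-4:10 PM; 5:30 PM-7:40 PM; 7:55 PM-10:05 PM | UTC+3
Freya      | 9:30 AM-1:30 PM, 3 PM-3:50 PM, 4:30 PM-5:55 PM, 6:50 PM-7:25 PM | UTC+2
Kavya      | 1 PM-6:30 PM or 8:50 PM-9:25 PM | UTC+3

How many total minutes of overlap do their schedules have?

Elena in UTC: 07:10-12:10, 15:55-16:50, 18:10-18:40 (subtract 2h to convert from UTC+2).
Gita in UTC: 08:55-15:00, 16:15-19:30 (subtract 3h to convert from UTC+3).
Jamal in UTC: 12:00-13:10, 14:30-16:40, 16:55-19:05 (subtract 3h to convert from UTC+3).
Freya in UTC: 07:30-11:30, 13:00-13:50, 14:30-15:55, 16:50-17:25 (subtract 2h to convert from UTC+2).
Kavya in UTC: 10:00-15:30, 17:50-18:25 (subtract 3h to convert from UTC+3).
Elena ∩ Gita: 08:55-12:10, 16:15-16:50, 18:10-18:40.
Elena ∩ Gita ∩ Jamal: 12:00-12:10, 16:15-16:40, 18:10-18:40.
Elena ∩ Gita ∩ Jamal ∩ Freya: ∅.
Elena ∩ Gita ∩ Jamal ∩ Freya ∩ Kavya: ∅.
There is no time when everyone is free.
There is no common window, so the total is 0 minutes.

0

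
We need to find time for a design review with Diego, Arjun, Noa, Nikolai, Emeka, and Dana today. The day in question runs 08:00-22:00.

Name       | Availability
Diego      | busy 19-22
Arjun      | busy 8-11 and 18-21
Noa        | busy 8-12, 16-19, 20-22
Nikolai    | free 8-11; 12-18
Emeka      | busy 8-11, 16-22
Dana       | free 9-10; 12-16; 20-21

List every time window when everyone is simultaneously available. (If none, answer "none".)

Diego free: 08:00-19:00 (invert busy blocks within the working day).
Arjun free: 11:00-18:00, 21:00-22:00 (invert busy blocks within the working day).
Noa free: 12:00-16:00, 19:00-20:00 (invert busy blocks within the working day).
Nikolai free: 08:00-11:00, 12:00-18:00.
Emeka free: 11:00-16:00 (invert busy blocks within the working day).
Dana free: 09:00-10:00, 12:00-16:00, 20:00-21:00.
Diego ∩ Arjun: 11:00-18:00.
Diego ∩ Arjun ∩ Noa: 12:00-16:00.
Diego ∩ Arjun ∩ Noa ∩ Nikolai: 12:00-16:00.
Diego ∩ Arjun ∩ Noa ∩ Nikolai ∩ Emeka: 12:00-16:00.
Diego ∩ Arjun ∩ Noa ∩ Nikolai ∩ Emeka ∩ Dana: 12:00-16:00.

12:00-16:00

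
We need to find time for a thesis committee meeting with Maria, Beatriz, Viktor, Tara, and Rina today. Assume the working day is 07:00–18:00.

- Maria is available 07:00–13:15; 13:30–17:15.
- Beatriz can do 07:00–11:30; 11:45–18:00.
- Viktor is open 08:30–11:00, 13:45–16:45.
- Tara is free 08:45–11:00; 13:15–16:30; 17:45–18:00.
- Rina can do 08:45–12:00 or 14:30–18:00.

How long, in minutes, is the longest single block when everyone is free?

135

Maria ∩ Beatriz: 07:00-11:30, 11:45-13:15, 13:30-17:15.
Maria ∩ Beatriz ∩ Viktor: 08:30-11:00, 13:45-16:45.
Maria ∩ Beatriz ∩ Viktor ∩ Tara: 08:45-11:00, 13:45-16:30.
Maria ∩ Beatriz ∩ Viktor ∩ Tara ∩ Rina: 08:45-11:00, 14:30-16:30.
Those are the intersection windows.
The longest is 08:45-11:00 at 135 minutes.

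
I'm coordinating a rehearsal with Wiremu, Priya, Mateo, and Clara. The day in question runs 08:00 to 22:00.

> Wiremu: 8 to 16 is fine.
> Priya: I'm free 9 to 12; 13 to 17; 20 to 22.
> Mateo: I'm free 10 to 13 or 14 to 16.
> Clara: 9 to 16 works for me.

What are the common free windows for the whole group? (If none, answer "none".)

Wiremu ∩ Priya: 09:00-12:00, 13:00-16:00.
Wiremu ∩ Priya ∩ Mateo: 10:00-12:00, 14:00-16:00.
Wiremu ∩ Priya ∩ Mateo ∩ Clara: 10:00-12:00, 14:00-16:00.
So the common availability across everyone is 10:00-12:00, 14:00-16:00.

10:00-12:00, 14:00-16:00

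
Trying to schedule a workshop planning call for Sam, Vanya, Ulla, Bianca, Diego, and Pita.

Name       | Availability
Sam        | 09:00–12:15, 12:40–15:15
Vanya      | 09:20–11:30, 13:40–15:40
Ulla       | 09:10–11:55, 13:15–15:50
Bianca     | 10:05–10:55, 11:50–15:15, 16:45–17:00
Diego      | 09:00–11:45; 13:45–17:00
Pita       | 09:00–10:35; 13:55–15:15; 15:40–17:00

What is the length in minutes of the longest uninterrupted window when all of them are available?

80

Sam ∩ Vanya: 09:20-11:30, 13:40-15:15.
Sam ∩ Vanya ∩ Ulla: 09:20-11:30, 13:40-15:15.
Sam ∩ Vanya ∩ Ulla ∩ Bianca: 10:05-10:55, 13:40-15:15.
Sam ∩ Vanya ∩ Ulla ∩ Bianca ∩ Diego: 10:05-10:55, 13:45-15:15.
Sam ∩ Vanya ∩ Ulla ∩ Bianca ∩ Diego ∩ Pita: 10:05-10:35, 13:55-15:15.
The longest is 13:55-15:15 at 80 minutes.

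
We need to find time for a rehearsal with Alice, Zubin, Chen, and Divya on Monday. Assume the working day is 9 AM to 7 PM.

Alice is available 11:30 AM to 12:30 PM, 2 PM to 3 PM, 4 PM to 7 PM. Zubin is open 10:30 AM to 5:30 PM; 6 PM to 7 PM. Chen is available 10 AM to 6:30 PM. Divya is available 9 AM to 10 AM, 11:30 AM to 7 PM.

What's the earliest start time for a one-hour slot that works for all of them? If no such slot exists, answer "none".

Alice ∩ Zubin: 11:30-12:30, 14:00-15:00, 16:00-17:30, 18:00-19:00.
Alice ∩ Zubin ∩ Chen: 11:30-12:30, 14:00-15:00, 16:00-17:30, 18:00-18:30.
Alice ∩ Zubin ∩ Chen ∩ Divya: 11:30-12:30, 14:00-15:00, 16:00-17:30, 18:00-18:30.
The first common window of at least 60 minutes is 11:30-12:30, so the earliest start is 11:30.

11:30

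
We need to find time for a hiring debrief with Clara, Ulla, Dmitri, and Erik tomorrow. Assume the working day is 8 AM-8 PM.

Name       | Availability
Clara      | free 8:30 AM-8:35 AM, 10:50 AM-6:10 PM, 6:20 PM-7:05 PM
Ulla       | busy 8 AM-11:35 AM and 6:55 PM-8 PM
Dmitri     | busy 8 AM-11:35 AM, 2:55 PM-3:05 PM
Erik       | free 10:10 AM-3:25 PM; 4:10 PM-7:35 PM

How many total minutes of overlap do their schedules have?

Clara free: 08:30-08:35, 10:50-18:10, 18:20-19:05.
Ulla free: 11:35-18:55 (invert busy blocks within the working day).
Dmitri free: 11:35-14:55, 15:05-20:00 (invert busy blocks within the working day).
Erik free: 10:10-15:25, 16:10-19:35.
Clara ∩ Ulla: 11:35-18:10, 18:20-18:55.
Clara ∩ Ulla ∩ Dmitri: 11:35-14:55, 15:05-18:10, 18:20-18:55.
Clara ∩ Ulla ∩ Dmitri ∩ Erik: 11:35-14:55, 15:05-15:25, 16:10-18:10, 18:20-18:55.
Summing the common windows: 200 + 20 + 120 + 35 = 375 minutes.

375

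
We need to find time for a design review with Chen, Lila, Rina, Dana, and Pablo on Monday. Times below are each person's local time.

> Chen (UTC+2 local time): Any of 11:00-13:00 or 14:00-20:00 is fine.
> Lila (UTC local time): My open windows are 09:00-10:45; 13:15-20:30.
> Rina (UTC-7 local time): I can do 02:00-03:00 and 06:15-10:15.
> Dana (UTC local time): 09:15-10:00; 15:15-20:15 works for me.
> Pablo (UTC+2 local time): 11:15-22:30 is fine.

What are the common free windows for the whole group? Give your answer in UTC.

09:15-10:00, 15:15-17:15

Chen in UTC: 09:00-11:00, 12:00-18:00 (subtract 2h to convert from UTC+2).
Lila in UTC: 09:00-10:45, 13:15-20:30.
Rina in UTC: 09:00-10:00, 13:15-17:15 (add 7h to convert from UTC-7).
Dana in UTC: 09:15-10:00, 15:15-20:15.
Pablo in UTC: 09:15-20:30 (subtract 2h to convert from UTC+2).
Chen ∩ Lila: 09:00-10:45, 13:15-18:00.
Chen ∩ Lila ∩ Rina: 09:00-10:00, 13:15-17:15.
Chen ∩ Lila ∩ Rina ∩ Dana: 09:15-10:00, 15:15-17:15.
Chen ∩ Lila ∩ Rina ∩ Dana ∩ Pablo: 09:15-10:00, 15:15-17:15.
Those are the intersection windows.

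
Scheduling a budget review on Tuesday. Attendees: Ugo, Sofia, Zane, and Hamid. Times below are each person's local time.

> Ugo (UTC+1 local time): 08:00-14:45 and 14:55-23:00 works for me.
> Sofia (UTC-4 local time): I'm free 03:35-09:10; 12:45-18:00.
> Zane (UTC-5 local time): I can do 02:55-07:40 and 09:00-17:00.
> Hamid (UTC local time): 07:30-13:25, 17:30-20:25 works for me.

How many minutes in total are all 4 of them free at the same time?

Ugo in UTC: 07:00-13:45, 13:55-22:00 (subtract 1h to convert from UTC+1).
Sofia in UTC: 07:35-13:10, 16:45-22:00 (add 4h to convert from UTC-4).
Zane in UTC: 07:55-12:40, 14:00-22:00 (add 5h to convert from UTC-5).
Hamid in UTC: 07:30-13:25, 17:30-20:25.
Ugo ∩ Sofia: 07:35-13:10, 16:45-22:00.
Ugo ∩ Sofia ∩ Zane: 07:55-12:40, 16:45-22:00.
Ugo ∩ Sofia ∩ Zane ∩ Hamid: 07:55-12:40, 17:30-20:25.
Summing the common windows: 285 + 175 = 460 minutes.

460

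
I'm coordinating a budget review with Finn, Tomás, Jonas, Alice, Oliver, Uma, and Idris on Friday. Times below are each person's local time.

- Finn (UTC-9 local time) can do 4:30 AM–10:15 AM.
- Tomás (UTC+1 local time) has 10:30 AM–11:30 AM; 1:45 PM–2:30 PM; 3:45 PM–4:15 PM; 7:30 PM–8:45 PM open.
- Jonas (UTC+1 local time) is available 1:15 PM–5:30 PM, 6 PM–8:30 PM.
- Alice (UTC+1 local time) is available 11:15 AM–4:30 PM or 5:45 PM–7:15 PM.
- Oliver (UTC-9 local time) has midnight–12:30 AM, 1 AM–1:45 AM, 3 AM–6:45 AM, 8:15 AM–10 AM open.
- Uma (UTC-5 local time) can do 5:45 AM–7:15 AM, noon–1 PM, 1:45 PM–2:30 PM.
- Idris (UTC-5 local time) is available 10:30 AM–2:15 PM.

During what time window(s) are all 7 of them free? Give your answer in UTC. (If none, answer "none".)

Finn in UTC: 13:30-19:15 (add 9h to convert from UTC-9).
Tomás in UTC: 09:30-10:30, 12:45-13:30, 14:45-15:15, 18:30-19:45 (subtract 1h to convert from UTC+1).
Jonas in UTC: 12:15-16:30, 17:00-19:30 (subtract 1h to convert from UTC+1).
Alice in UTC: 10:15-15:30, 16:45-18:15 (subtract 1h to convert from UTC+1).
Oliver in UTC: 09:00-09:30, 10:00-10:45, 12:00-15:45, 17:15-19:00 (add 9h to convert from UTC-9).
Uma in UTC: 10:45-12:15, 17:00-18:00, 18:45-19:30 (add 5h to convert from UTC-5).
Idris in UTC: 15:30-19:15 (add 5h to convert from UTC-5).
Finn ∩ Tomás: 14:45-15:15, 18:30-19:15.
Finn ∩ Tomás ∩ Jonas: 14:45-15:15, 18:30-19:15.
Finn ∩ Tomás ∩ Jonas ∩ Alice: 14:45-15:15.
Finn ∩ Tomás ∩ Jonas ∩ Alice ∩ Oliver: 14:45-15:15.
Finn ∩ Tomás ∩ Jonas ∩ Alice ∩ Oliver ∩ Uma: ∅.
Finn ∩ Tomás ∩ Jonas ∩ Alice ∩ Oliver ∩ Uma ∩ Idris: ∅.
There is no time when everyone is free.

none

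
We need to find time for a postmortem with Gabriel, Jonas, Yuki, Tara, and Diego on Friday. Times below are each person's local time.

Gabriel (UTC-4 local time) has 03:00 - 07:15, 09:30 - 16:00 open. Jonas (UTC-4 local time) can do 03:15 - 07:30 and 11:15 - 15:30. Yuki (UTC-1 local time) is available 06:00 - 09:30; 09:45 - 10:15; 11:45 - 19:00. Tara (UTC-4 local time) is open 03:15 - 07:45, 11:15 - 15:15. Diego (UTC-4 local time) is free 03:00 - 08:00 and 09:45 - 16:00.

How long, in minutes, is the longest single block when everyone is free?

240

Gabriel in UTC: 07:00-11:15, 13:30-20:00 (add 4h to convert from UTC-4).
Jonas in UTC: 07:15-11:30, 15:15-19:30 (add 4h to convert from UTC-4).
Yuki in UTC: 07:00-10:30, 10:45-11:15, 12:45-20:00 (add 1h to convert from UTC-1).
Tara in UTC: 07:15-11:45, 15:15-19:15 (add 4h to convert from UTC-4).
Diego in UTC: 07:00-12:00, 13:45-20:00 (add 4h to convert from UTC-4).
Gabriel ∩ Jonas: 07:15-11:15, 15:15-19:30.
Gabriel ∩ Jonas ∩ Yuki: 07:15-10:30, 10:45-11:15, 15:15-19:30.
Gabriel ∩ Jonas ∩ Yuki ∩ Tara: 07:15-10:30, 10:45-11:15, 15:15-19:15.
Gabriel ∩ Jonas ∩ Yuki ∩ Tara ∩ Diego: 07:15-10:30, 10:45-11:15, 15:15-19:15.
So the common availability across everyone is 07:15-10:30, 10:45-11:15, 15:15-19:15.
The longest is 15:15-19:15 at 240 minutes.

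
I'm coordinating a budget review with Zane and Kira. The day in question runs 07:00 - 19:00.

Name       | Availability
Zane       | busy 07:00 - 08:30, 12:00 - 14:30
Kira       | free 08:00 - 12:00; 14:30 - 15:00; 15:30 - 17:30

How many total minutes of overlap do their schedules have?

360

Zane free: 08:30-12:00, 14:30-19:00 (invert busy blocks within the working day).
Kira free: 08:00-12:00, 14:30-15:00, 15:30-17:30.
Zane ∩ Kira: 08:30-12:00, 14:30-15:00, 15:30-17:30.
Summing the common windows: 210 + 30 + 120 = 360 minutes.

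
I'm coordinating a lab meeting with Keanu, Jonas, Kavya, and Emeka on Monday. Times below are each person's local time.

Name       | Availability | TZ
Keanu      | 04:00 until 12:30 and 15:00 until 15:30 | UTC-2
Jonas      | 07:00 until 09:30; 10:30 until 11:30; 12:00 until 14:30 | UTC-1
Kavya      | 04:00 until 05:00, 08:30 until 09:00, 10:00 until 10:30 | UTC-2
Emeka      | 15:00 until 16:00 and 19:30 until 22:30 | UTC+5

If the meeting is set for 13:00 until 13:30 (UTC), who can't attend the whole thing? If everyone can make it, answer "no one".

Keanu in UTC: 06:00-14:30, 17:00-17:30 (add 2h to convert from UTC-2).
Jonas in UTC: 08:00-10:30, 11:30-12:30, 13:00-15:30 (add 1h to convert from UTC-1).
Kavya in UTC: 06:00-07:00, 10:30-11:00, 12:00-12:30 (add 2h to convert from UTC-2).
Emeka in UTC: 10:00-11:00, 14:30-17:30 (subtract 5h to convert from UTC+5).
Keanu: free for 13:00-13:30. Jonas: free for 13:00-13:30. Kavya: not fully free for 13:00-13:30. Emeka: not fully free for 13:00-13:30.

Emeka, Kavya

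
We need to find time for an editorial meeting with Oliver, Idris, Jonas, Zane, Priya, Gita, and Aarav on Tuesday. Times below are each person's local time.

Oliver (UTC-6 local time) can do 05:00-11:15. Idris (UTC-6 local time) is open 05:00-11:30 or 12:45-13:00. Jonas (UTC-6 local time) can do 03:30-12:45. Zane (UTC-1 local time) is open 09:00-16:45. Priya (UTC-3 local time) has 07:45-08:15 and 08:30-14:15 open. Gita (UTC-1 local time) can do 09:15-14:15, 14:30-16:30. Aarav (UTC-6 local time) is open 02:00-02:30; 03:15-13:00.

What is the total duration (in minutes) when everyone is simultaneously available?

345

Oliver in UTC: 11:00-17:15 (add 6h to convert from UTC-6).
Idris in UTC: 11:00-17:30, 18:45-19:00 (add 6h to convert from UTC-6).
Jonas in UTC: 09:30-18:45 (add 6h to convert from UTC-6).
Zane in UTC: 10:00-17:45 (add 1h to convert from UTC-1).
Priya in UTC: 10:45-11:15, 11:30-17:15 (add 3h to convert from UTC-3).
Gita in UTC: 10:15-15:15, 15:30-17:30 (add 1h to convert from UTC-1).
Aarav in UTC: 08:00-08:30, 09:15-19:00 (add 6h to convert from UTC-6).
Oliver ∩ Idris: 11:00-17:15.
Oliver ∩ Idris ∩ Jonas: 11:00-17:15.
Oliver ∩ Idris ∩ Jonas ∩ Zane: 11:00-17:15.
Oliver ∩ Idris ∩ Jonas ∩ Zane ∩ Priya: 11:00-11:15, 11:30-17:15.
Oliver ∩ Idris ∩ Jonas ∩ Zane ∩ Priya ∩ Gita: 11:00-11:15, 11:30-15:15, 15:30-17:15.
Oliver ∩ Idris ∩ Jonas ∩ Zane ∩ Priya ∩ Gita ∩ Aarav: 11:00-11:15, 11:30-15:15, 15:30-17:15.
So the common availability across everyone is 11:00-11:15, 11:30-15:15, 15:30-17:15.
Summing the common windows: 15 + 225 + 105 = 345 minutes.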